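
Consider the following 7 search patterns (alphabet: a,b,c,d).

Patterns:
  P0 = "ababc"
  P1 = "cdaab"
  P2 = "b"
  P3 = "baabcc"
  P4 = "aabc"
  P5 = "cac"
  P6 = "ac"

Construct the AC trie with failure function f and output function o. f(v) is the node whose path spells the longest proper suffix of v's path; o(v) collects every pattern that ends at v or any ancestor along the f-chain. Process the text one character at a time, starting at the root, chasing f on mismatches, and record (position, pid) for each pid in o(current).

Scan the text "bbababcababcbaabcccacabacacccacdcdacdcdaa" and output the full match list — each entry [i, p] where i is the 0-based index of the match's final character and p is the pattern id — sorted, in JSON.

Build:
Trie nodes:
  0='ε' goto a→1 b→11 c→6
  1='a' goto a→17 b→2 c→22
  2='ab' goto a→3
  3='aba' goto b→4
  4='abab' goto c→5
  5='ababc' goto ·  ←P0
  6='c' goto a→20 d→7
  7='cd' goto a→8
  8='cda' goto a→9
  9='cdaa' goto b→10
  10='cdaab' goto ·  ←P1
  11='b' goto a→12  ←P2
  12='ba' goto a→13
  13='baa' goto b→14
  14='baab' goto c→15
  15='baabc' goto c→16
  16='baabcc' goto ·  ←P3
  17='aa' goto b→18
  18='aab' goto c→19
  19='aabc' goto ·  ←P4
  20='ca' goto c→21
  21='cac' goto ·  ←P5
  22='ac' goto ·  ←P6

Failure links (BFS by depth):
  n1('a'): parent n0 fail=0; on 'a' 0 → fail=0;  out ∅∪∅=∅
  n6('c'): parent n0 fail=0; on 'c' 0 → fail=0;  out ∅∪∅=∅
  n11('b'): parent n0 fail=0; on 'b' 0 → fail=0;  out {2}∪∅={2}
  n2('ab'): parent n1 fail=0; on 'b' 0 → fail=11;  out ∅∪{2}={2}
  n7('cd'): parent n6 fail=0; on 'd' 0 → fail=0;  out ∅∪∅=∅
  n12('ba'): parent n11 fail=0; on 'a' 0 → fail=1;  out ∅∪∅=∅
  n17('aa'): parent n1 fail=0; on 'a' 0 → fail=1;  out ∅∪∅=∅
  n20('ca'): parent n6 fail=0; on 'a' 0 → fail=1;  out ∅∪∅=∅
  n22('ac'): parent n1 fail=0; on 'c' 0 → fail=6;  out {6}∪∅={6}
  n3('aba'): parent n2 fail=11; on 'a' 11 → fail=12;  out ∅∪∅=∅
  n8('cda'): parent n7 fail=0; on 'a' 0 → fail=1;  out ∅∪∅=∅
  n13('baa'): parent n12 fail=1; on 'a' 1 → fail=17;  out ∅∪∅=∅
  n18('aab'): parent n17 fail=1; on 'b' 1 → fail=2;  out ∅∪{2}={2}
  n21('cac'): parent n20 fail=1; on 'c' 1 → fail=22;  out {5}∪{6}={5,6}
  n4('abab'): parent n3 fail=12; on 'b' 12→1 → fail=2;  out ∅∪{2}={2}
  n9('cdaa'): parent n8 fail=1; on 'a' 1 → fail=17;  out ∅∪∅=∅
  n14('baab'): parent n13 fail=17; on 'b' 17 → fail=18;  out ∅∪{2}={2}
  n19('aabc'): parent n18 fail=2; on 'c' 2→11→0 → fail=6;  out {4}∪∅={4}
  n5('ababc'): parent n4 fail=2; on 'c' 2→11→0 → fail=6;  out {0}∪∅={0}
  n10('cdaab'): parent n9 fail=17; on 'b' 17 → fail=18;  out {1}∪{2}={1,2}
  n15('baabc'): parent n14 fail=18; on 'c' 18 → fail=19;  out ∅∪{4}={4}
  n16('baabcc'): parent n15 fail=19; on 'c' 19→6→0 → fail=6;  out {3}∪∅={3}

Text stream:
[0] read 'b'  n0⇒n11  ** P2@[0:0]
[1] read 'b'  n11⇒n11 (fail-walked)  ** P2@[1:1]
[2] read 'a'  n11⇒n12
[3] read 'b'  n12⇒n2 (fail-walked)  ** P2@[3:3]
[4] read 'a'  n2⇒n3
[5] read 'b'  n3⇒n4  ** P2@[5:5]
[6] read 'c'  n4⇒n5  ** P0@[2:6]
[7] read 'a'  n5⇒n20 (fail-walked)
[8] read 'b'  n20⇒n2 (fail-walked)  ** P2@[8:8]
[9] read 'a'  n2⇒n3
[10] read 'b'  n3⇒n4  ** P2@[10:10]
[11] read 'c'  n4⇒n5  ** P0@[7:11]
[12] read 'b'  n5⇒n11 (fail-walked)  ** P2@[12:12]
[13] read 'a'  n11⇒n12
[14] read 'a'  n12⇒n13
[15] read 'b'  n13⇒n14  ** P2@[15:15]
[16] read 'c'  n14⇒n15  ** P4@[13:16]
[17] read 'c'  n15⇒n16  ** P3@[12:17]
[18] read 'c'  n16⇒n6 (fail-walked)
[19] read 'a'  n6⇒n20
[20] read 'c'  n20⇒n21  ** P5@[18:20],P6@[19:20]
[21] read 'a'  n21⇒n20 (fail-walked)
[22] read 'b'  n20⇒n2 (fail-walked)  ** P2@[22:22]
[23] read 'a'  n2⇒n3
[24] read 'c'  n3⇒n22 (fail-walked)  ** P6@[23:24]
[25] read 'a'  n22⇒n20 (fail-walked)
[26] read 'c'  n20⇒n21  ** P5@[24:26],P6@[25:26]
[27] read 'c'  n21⇒n6 (fail-walked)
[28] read 'c'  n6⇒n6 (fail-walked)
[29] read 'a'  n6⇒n20
[30] read 'c'  n20⇒n21  ** P5@[28:30],P6@[29:30]
[31] read 'd'  n21⇒n7 (fail-walked)
[32] read 'c'  n7⇒n6 (fail-walked)
[33] read 'd'  n6⇒n7
[34] read 'a'  n7⇒n8
[35] read 'c'  n8⇒n22 (fail-walked)  ** P6@[34:35]
[36] read 'd'  n22⇒n7 (fail-walked)
[37] read 'c'  n7⇒n6 (fail-walked)
[38] read 'd'  n6⇒n7
[39] read 'a'  n7⇒n8
[40] read 'a'  n8⇒n9

Matches: [[0,2],[1,2],[3,2],[5,2],[6,0],[8,2],[10,2],[11,0],[12,2],[15,2],[16,4],[17,3],[20,5],[20,6],[22,2],[24,6],[26,5],[26,6],[30,5],[30,6],[35,6]]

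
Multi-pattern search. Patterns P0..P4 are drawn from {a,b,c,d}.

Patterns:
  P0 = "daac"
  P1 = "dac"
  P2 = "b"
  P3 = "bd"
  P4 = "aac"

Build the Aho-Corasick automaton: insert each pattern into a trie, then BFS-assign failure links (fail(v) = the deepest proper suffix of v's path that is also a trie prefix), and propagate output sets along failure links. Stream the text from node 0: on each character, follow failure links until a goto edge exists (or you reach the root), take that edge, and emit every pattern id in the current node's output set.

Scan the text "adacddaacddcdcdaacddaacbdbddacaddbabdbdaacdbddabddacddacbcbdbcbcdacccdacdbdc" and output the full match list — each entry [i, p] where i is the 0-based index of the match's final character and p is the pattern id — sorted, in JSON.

Construct AC machine:
Trie (insert patterns):
  0='ε' goto a→8 b→6 d→1
  1='d' goto a→2
  2='da' goto a→3 c→5
  3='daa' goto c→4
  4='daac' goto ·  [P0 ends]
  5='dac' goto ·  [P1 ends]
  6='b' goto d→7  [P2 ends]
  7='bd' goto ·  [P3 ends]
  8='a' goto a→9
  9='aa' goto c→10
  10='aac' goto ·  [P4 ends]

BFS fail/out derivation:
  fail(1) 'd': from fail(0)=0 chase 'd': 0 ⇒ 0;  out=∅∪out(0)=∅
  fail(6) 'b': from fail(0)=0 chase 'b': 0 ⇒ 0;  out={2}∪out(0)={2}
  fail(8) 'a': from fail(0)=0 chase 'a': 0 ⇒ 0;  out=∅∪out(0)=∅
  fail(2) 'da': from fail(1)=0 chase 'a': 0 ⇒ 8;  out=∅∪out(8)=∅
  fail(7) 'bd': from fail(6)=0 chase 'd': 0 ⇒ 1;  out={3}∪out(1)={3}
  fail(9) 'aa': from fail(8)=0 chase 'a': 0 ⇒ 8;  out=∅∪out(8)=∅
  fail(3) 'daa': from fail(2)=8 chase 'a': 8 ⇒ 9;  out=∅∪out(9)=∅
  fail(5) 'dac': from fail(2)=8 chase 'c': 8→0 ⇒ 0;  out={1}∪out(0)={1}
  fail(10) 'aac': from fail(9)=8 chase 'c': 8→0 ⇒ 0;  out={4}∪out(0)={4}
  fail(4) 'daac': from fail(3)=9 chase 'c': 9 ⇒ 10;  out={0}∪out(10)={0,4}

Scan:
[0] read 'a'  n0⇒n8
[1] read 'd'  n8⇒n1 (fail-walked)
[2] read 'a'  n1⇒n2
[3] read 'c'  n2⇒n5  emit P1@[1:3]
[4] read 'd'  n5⇒n1 (fail-walked)
[5] read 'd'  n1⇒n1 (fail-walked)
[6] read 'a'  n1⇒n2
[7] read 'a'  n2⇒n3
[8] read 'c'  n3⇒n4  emit P0@[5:8],P4@[6:8]
[9] read 'd'  n4⇒n1 (fail-walked)
[10] read 'd'  n1⇒n1 (fail-walked)
[11] read 'c'  n1⇒n0 (fail-walked)
[12] read 'd'  n0⇒n1
[13] read 'c'  n1⇒n0 (fail-walked)
[14] read 'd'  n0⇒n1
[15] read 'a'  n1⇒n2
[16] read 'a'  n2⇒n3
[17] read 'c'  n3⇒n4  emit P0@[14:17],P4@[15:17]
[18] read 'd'  n4⇒n1 (fail-walked)
[19] read 'd'  n1⇒n1 (fail-walked)
[20] read 'a'  n1⇒n2
[21] read 'a'  n2⇒n3
[22] read 'c'  n3⇒n4  emit P0@[19:22],P4@[20:22]
[23] read 'b'  n4⇒n6 (fail-walked)  emit P2@[23:23]
[24] read 'd'  n6⇒n7  emit P3@[23:24]
[25] read 'b'  n7⇒n6 (fail-walked)  emit P2@[25:25]
[26] read 'd'  n6⇒n7  emit P3@[25:26]
[27] read 'd'  n7⇒n1 (fail-walked)
[28] read 'a'  n1⇒n2
[29] read 'c'  n2⇒n5  emit P1@[27:29]
[30] read 'a'  n5⇒n8 (fail-walked)
[31] read 'd'  n8⇒n1 (fail-walked)
[32] read 'd'  n1⇒n1 (fail-walked)
[33] read 'b'  n1⇒n6 (fail-walked)  emit P2@[33:33]
[34] read 'a'  n6⇒n8 (fail-walked)
[35] read 'b'  n8⇒n6 (fail-walked)  emit P2@[35:35]
[36] read 'd'  n6⇒n7  emit P3@[35:36]
[37] read 'b'  n7⇒n6 (fail-walked)  emit P2@[37:37]
[38] read 'd'  n6⇒n7  emit P3@[37:38]
[39] read 'a'  n7⇒n2 (fail-walked)
[40] read 'a'  n2⇒n3
[41] read 'c'  n3⇒n4  emit P0@[38:41],P4@[39:41]
[42] read 'd'  n4⇒n1 (fail-walked)
[43] read 'b'  n1⇒n6 (fail-walked)  emit P2@[43:43]
[44] read 'd'  n6⇒n7  emit P3@[43:44]
[45] read 'd'  n7⇒n1 (fail-walked)
[46] read 'a'  n1⇒n2
[47] read 'b'  n2⇒n6 (fail-walked)  emit P2@[47:47]
[48] read 'd'  n6⇒n7  emit P3@[47:48]
[49] read 'd'  n7⇒n1 (fail-walked)
[50] read 'a'  n1⇒n2
[51] read 'c'  n2⇒n5  emit P1@[49:51]
[52] read 'd'  n5⇒n1 (fail-walked)
[53] read 'd'  n1⇒n1 (fail-walked)
[54] read 'a'  n1⇒n2
[55] read 'c'  n2⇒n5  emit P1@[53:55]
[56] read 'b'  n5⇒n6 (fail-walked)  emit P2@[56:56]
[57] read 'c'  n6⇒n0 (fail-walked)
[58] read 'b'  n0⇒n6  emit P2@[58:58]
[59] read 'd'  n6⇒n7  emit P3@[58:59]
[60] read 'b'  n7⇒n6 (fail-walked)  emit P2@[60:60]
[61] read 'c'  n6⇒n0 (fail-walked)
[62] read 'b'  n0⇒n6  emit P2@[62:62]
[63] read 'c'  n6⇒n0 (fail-walked)
[64] read 'd'  n0⇒n1
[65] read 'a'  n1⇒n2
[66] read 'c'  n2⇒n5  emit P1@[64:66]
[67] read 'c'  n5⇒n0 (fail-walked)
[68] read 'c'  n0⇒n0
[69] read 'd'  n0⇒n1
[70] read 'a'  n1⇒n2
[71] read 'c'  n2⇒n5  emit P1@[69:71]
[72] read 'd'  n5⇒n1 (fail-walked)
[73] read 'b'  n1⇒n6 (fail-walked)  emit P2@[73:73]
[74] read 'd'  n6⇒n7  emit P3@[73:74]
[75] read 'c'  n7⇒n0 (fail-walked)

Matches: [[3,1],[8,0],[8,4],[17,0],[17,4],[22,0],[22,4],[23,2],[24,3],[25,2],[26,3],[29,1],[33,2],[35,2],[36,3],[37,2],[38,3],[41,0],[41,4],[43,2],[44,3],[47,2],[48,3],[51,1],[55,1],[56,2],[58,2],[59,3],[60,2],[62,2],[66,1],[71,1],[73,2],[74,3]]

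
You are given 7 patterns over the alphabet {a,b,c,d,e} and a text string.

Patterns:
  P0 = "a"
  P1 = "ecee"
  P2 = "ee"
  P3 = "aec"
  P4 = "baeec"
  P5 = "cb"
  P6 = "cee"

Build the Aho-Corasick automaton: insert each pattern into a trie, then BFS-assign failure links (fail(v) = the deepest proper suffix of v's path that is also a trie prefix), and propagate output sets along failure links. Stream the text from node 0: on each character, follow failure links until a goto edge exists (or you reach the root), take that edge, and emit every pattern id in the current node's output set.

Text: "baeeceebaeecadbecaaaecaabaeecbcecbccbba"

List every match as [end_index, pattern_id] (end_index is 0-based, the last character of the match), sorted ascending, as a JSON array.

Construct AC machine:
Trie (insert patterns):
  0='ε' goto a→1 b→9 c→14 e→2
  1='a' goto e→7  ←P0
  2='e' goto c→3 e→6
  3='ec' goto e→4
  4='ece' goto e→5
  5='ecee' goto ·  ←P1
  6='ee' goto ·  ←P2
  7='ae' goto c→8
  8='aec' goto ·  ←P3
  9='b' goto a→10
  10='ba' goto e→11
  11='bae' goto e→12
  12='baee' goto c→13
  13='baeec' goto ·  ←P4
  14='c' goto b→15 e→16
  15='cb' goto ·  ←P5
  16='ce' goto e→17
  17='cee' goto ·  ←P6

BFS fail/out derivation:
  fail(1) 'a': from fail(0)=0 chase 'a': 0 ⇒ 0;  out={0}∪out(0)={0}
  fail(2) 'e': from fail(0)=0 chase 'e': 0 ⇒ 0;  out=∅∪out(0)=∅
  fail(9) 'b': from fail(0)=0 chase 'b': 0 ⇒ 0;  out=∅∪out(0)=∅
  fail(14) 'c': from fail(0)=0 chase 'c': 0 ⇒ 0;  out=∅∪out(0)=∅
  fail(3) 'ec': from fail(2)=0 chase 'c': 0 ⇒ 14;  out=∅∪out(14)=∅
  fail(6) 'ee': from fail(2)=0 chase 'e': 0 ⇒ 2;  out={2}∪out(2)={2}
  fail(7) 'ae': from fail(1)=0 chase 'e': 0 ⇒ 2;  out=∅∪out(2)=∅
  fail(10) 'ba': from fail(9)=0 chase 'a': 0 ⇒ 1;  out=∅∪out(1)={0}
  fail(15) 'cb': from fail(14)=0 chase 'b': 0 ⇒ 9;  out={5}∪out(9)={5}
  fail(16) 'ce': from fail(14)=0 chase 'e': 0 ⇒ 2;  out=∅∪out(2)=∅
  fail(4) 'ece': from fail(3)=14 chase 'e': 14 ⇒ 16;  out=∅∪out(16)=∅
  fail(8) 'aec': from fail(7)=2 chase 'c': 2 ⇒ 3;  out={3}∪out(3)={3}
  fail(11) 'bae': from fail(10)=1 chase 'e': 1 ⇒ 7;  out=∅∪out(7)=∅
  fail(17) 'cee': from fail(16)=2 chase 'e': 2 ⇒ 6;  out={6}∪out(6)={2,6}
  fail(5) 'ecee': from fail(4)=16 chase 'e': 16 ⇒ 17;  out={1}∪out(17)={1,2,6}
  fail(12) 'baee': from fail(11)=7 chase 'e': 7→2 ⇒ 6;  out=∅∪out(6)={2}
  fail(13) 'baeec': from fail(12)=6 chase 'c': 6→2 ⇒ 3;  out={4}∪out(3)={4}

Run:
i=0 'b': node 0→9
i=1 'a': node 9→10  → match P0@[1:1]
i=2 'e': node 10→11
i=3 'e': node 11→12  → match P2@[2:3]
i=4 'c': node 12→13  → match P4@[0:4]
i=5 'e': node 13→4 ·f
i=6 'e': node 4→5  → match P1@[3:6],P2@[5:6],P6@[4:6]
i=7 'b': node 5→9 ·f
i=8 'a': node 9→10  → match P0@[8:8]
i=9 'e': node 10→11
i=10 'e': node 11→12  → match P2@[9:10]
i=11 'c': node 12→13  → match P4@[7:11]
i=12 'a': node 13→1 ·f  → match P0@[12:12]
i=13 'd': node 1→0 ·f
i=14 'b': node 0→9
i=15 'e': node 9→2 ·f
i=16 'c': node 2→3
i=17 'a': node 3→1 ·f  → match P0@[17:17]
i=18 'a': node 1→1 ·f  → match P0@[18:18]
i=19 'a': node 1→1 ·f  → match P0@[19:19]
i=20 'e': node 1→7
i=21 'c': node 7→8  → match P3@[19:21]
i=22 'a': node 8→1 ·f  → match P0@[22:22]
i=23 'a': node 1→1 ·f  → match P0@[23:23]
i=24 'b': node 1→9 ·f
i=25 'a': node 9→10  → match P0@[25:25]
i=26 'e': node 10→11
i=27 'e': node 11→12  → match P2@[26:27]
i=28 'c': node 12→13  → match P4@[24:28]
i=29 'b': node 13→15 ·f  → match P5@[28:29]
i=30 'c': node 15→14 ·f
i=31 'e': node 14→16
i=32 'c': node 16→3 ·f
i=33 'b': node 3→15 ·f  → match P5@[32:33]
i=34 'c': node 15→14 ·f
i=35 'c': node 14→14 ·f
i=36 'b': node 14→15  → match P5@[35:36]
i=37 'b': node 15→9 ·f
i=38 'a': node 9→10  → match P0@[38:38]

Result: [[1,0],[3,2],[4,4],[6,1],[6,2],[6,6],[8,0],[10,2],[11,4],[12,0],[17,0],[18,0],[19,0],[21,3],[22,0],[23,0],[25,0],[27,2],[28,4],[29,5],[33,5],[36,5],[38,0]]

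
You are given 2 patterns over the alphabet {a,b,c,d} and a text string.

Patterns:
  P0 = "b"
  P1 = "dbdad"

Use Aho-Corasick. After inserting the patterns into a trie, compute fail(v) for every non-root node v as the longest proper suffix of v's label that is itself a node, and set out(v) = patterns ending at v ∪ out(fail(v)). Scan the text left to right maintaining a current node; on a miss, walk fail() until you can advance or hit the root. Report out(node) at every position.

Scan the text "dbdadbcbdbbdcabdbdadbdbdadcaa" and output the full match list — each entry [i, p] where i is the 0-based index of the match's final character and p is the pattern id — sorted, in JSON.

Build:
Trie (insert patterns):
  n0 'ε': b→1 d→2
  n1 'b': ·  ←P0
  n2 'd': b→3
  n3 'db': d→4
  n4 'dbd': a→5
  n5 'dbda': d→6
  n6 'dbdad': ·  ←P1

BFS fail/out derivation:
  fail(1) 'b': from fail(0)=0 chase 'b': 0 ⇒ 0;  out={0}∪out(0)={0}
  fail(2) 'd': from fail(0)=0 chase 'd': 0 ⇒ 0;  out=∅∪out(0)=∅
  fail(3) 'db': from fail(2)=0 chase 'b': 0 ⇒ 1;  out=∅∪out(1)={0}
  fail(4) 'dbd': from fail(3)=1 chase 'd': 1→0 ⇒ 2;  out=∅∪out(2)=∅
  fail(5) 'dbda': from fail(4)=2 chase 'a': 2→0 ⇒ 0;  out=∅∪out(0)=∅
  fail(6) 'dbdad': from fail(5)=0 chase 'd': 0 ⇒ 2;  out={1}∪out(2)={1}

Run:
pos 0 'd': at 2
pos 1 'b': at 3  ** P0@[1:1]
pos 2 'd': at 4
pos 3 'a': at 5
pos 4 'd': at 6  ** P1@[0:4]
pos 5 'b': at 3 ·f  ** P0@[5:5]
pos 6 'c': at 0 ·f
pos 7 'b': at 1  ** P0@[7:7]
pos 8 'd': at 2 ·f
pos 9 'b': at 3  ** P0@[9:9]
pos 10 'b': at 1 ·f  ** P0@[10:10]
pos 11 'd': at 2 ·f
pos 12 'c': at 0 ·f
pos 13 'a': at 0
pos 14 'b': at 1  ** P0@[14:14]
pos 15 'd': at 2 ·f
pos 16 'b': at 3  ** P0@[16:16]
pos 17 'd': at 4
pos 18 'a': at 5
pos 19 'd': at 6  ** P1@[15:19]
pos 20 'b': at 3 ·f  ** P0@[20:20]
pos 21 'd': at 4
pos 22 'b': at 3 ·f  ** P0@[22:22]
pos 23 'd': at 4
pos 24 'a': at 5
pos 25 'd': at 6  ** P1@[21:25]
pos 26 'c': at 0 ·f
pos 27 'a': at 0
pos 28 'a': at 0

Matches: [[1,0],[4,1],[5,0],[7,0],[9,0],[10,0],[14,0],[16,0],[19,1],[20,0],[22,0],[25,1]]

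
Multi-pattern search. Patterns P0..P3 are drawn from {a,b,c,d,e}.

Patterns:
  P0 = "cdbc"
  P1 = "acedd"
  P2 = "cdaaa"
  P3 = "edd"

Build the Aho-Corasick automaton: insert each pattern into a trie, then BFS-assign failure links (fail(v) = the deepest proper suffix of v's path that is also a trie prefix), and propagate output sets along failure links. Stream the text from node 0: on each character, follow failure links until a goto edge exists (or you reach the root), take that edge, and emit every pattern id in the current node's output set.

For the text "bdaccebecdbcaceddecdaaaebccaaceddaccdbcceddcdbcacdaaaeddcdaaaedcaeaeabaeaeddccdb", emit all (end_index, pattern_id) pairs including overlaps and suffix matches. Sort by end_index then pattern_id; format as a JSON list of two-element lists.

Construct AC machine:
Trie nodes:
  n0 'ε': a→5 c→1 e→13
  n1 'c': d→2
  n2 'cd': a→10 b→3
  n3 'cdb': c→4
  n4 'cdbc': ·  [P0 ends]
  n5 'a': c→6
  n6 'ac': e→7
  n7 'ace': d→8
  n8 'aced': d→9
  n9 'acedd': ·  [P1 ends]
  n10 'cda': a→11
  n11 'cdaa': a→12
  n12 'cdaaa': ·  [P2 ends]
  n13 'e': d→14
  n14 'ed': d→15
  n15 'edd': ·  [P3 ends]

BFS fail/out derivation:
  fail(1) 'c': from fail(0)=0 chase 'c': 0 ⇒ 0;  out=∅∪out(0)=∅
  fail(5) 'a': from fail(0)=0 chase 'a': 0 ⇒ 0;  out=∅∪out(0)=∅
  fail(13) 'e': from fail(0)=0 chase 'e': 0 ⇒ 0;  out=∅∪out(0)=∅
  fail(2) 'cd': from fail(1)=0 chase 'd': 0 ⇒ 0;  out=∅∪out(0)=∅
  fail(6) 'ac': from fail(5)=0 chase 'c': 0 ⇒ 1;  out=∅∪out(1)=∅
  fail(14) 'ed': from fail(13)=0 chase 'd': 0 ⇒ 0;  out=∅∪out(0)=∅
  fail(3) 'cdb': from fail(2)=0 chase 'b': 0 ⇒ 0;  out=∅∪out(0)=∅
  fail(7) 'ace': from fail(6)=1 chase 'e': 1→0 ⇒ 13;  out=∅∪out(13)=∅
  fail(10) 'cda': from fail(2)=0 chase 'a': 0 ⇒ 5;  out=∅∪out(5)=∅
  fail(15) 'edd': from fail(14)=0 chase 'd': 0 ⇒ 0;  out={3}∪out(0)={3}
  fail(4) 'cdbc': from fail(3)=0 chase 'c': 0 ⇒ 1;  out={0}∪out(1)={0}
  fail(8) 'aced': from fail(7)=13 chase 'd': 13 ⇒ 14;  out=∅∪out(14)=∅
  fail(11) 'cdaa': from fail(10)=5 chase 'a': 5→0 ⇒ 5;  out=∅∪out(5)=∅
  fail(9) 'acedd': from fail(8)=14 chase 'd': 14 ⇒ 15;  out={1}∪out(15)={1,3}
  fail(12) 'cdaaa': from fail(11)=5 chase 'a': 5→0 ⇒ 5;  out={2}∪out(5)={2}

Run:
[0] read 'b'  n0⇒n0
[1] read 'd'  n0⇒n0
[2] read 'a'  n0⇒n5
[3] read 'c'  n5⇒n6
[4] read 'c'  n6⇒n1 (fail-walked)
[5] read 'e'  n1⇒n13 (fail-walked)
[6] read 'b'  n13⇒n0 (fail-walked)
[7] read 'e'  n0⇒n13
[8] read 'c'  n13⇒n1 (fail-walked)
[9] read 'd'  n1⇒n2
[10] read 'b'  n2⇒n3
[11] read 'c'  n3⇒n4  ** P0@[8:11]
[12] read 'a'  n4⇒n5 (fail-walked)
[13] read 'c'  n5⇒n6
[14] read 'e'  n6⇒n7
[15] read 'd'  n7⇒n8
[16] read 'd'  n8⇒n9  ** P1@[12:16],P3@[14:16]
[17] read 'e'  n9⇒n13 (fail-walked)
[18] read 'c'  n13⇒n1 (fail-walked)
[19] read 'd'  n1⇒n2
[20] read 'a'  n2⇒n10
[21] read 'a'  n10⇒n11
[22] read 'a'  n11⇒n12  ** P2@[18:22]
[23] read 'e'  n12⇒n13 (fail-walked)
[24] read 'b'  n13⇒n0 (fail-walked)
[25] read 'c'  n0⇒n1
[26] read 'c'  n1⇒n1 (fail-walked)
[27] read 'a'  n1⇒n5 (fail-walked)
[28] read 'a'  n5⇒n5 (fail-walked)
[29] read 'c'  n5⇒n6
[30] read 'e'  n6⇒n7
[31] read 'd'  n7⇒n8
[32] read 'd'  n8⇒n9  ** P1@[28:32],P3@[30:32]
[33] read 'a'  n9⇒n5 (fail-walked)
[34] read 'c'  n5⇒n6
[35] read 'c'  n6⇒n1 (fail-walked)
[36] read 'd'  n1⇒n2
[37] read 'b'  n2⇒n3
[38] read 'c'  n3⇒n4  ** P0@[35:38]
[39] read 'c'  n4⇒n1 (fail-walked)
[40] read 'e'  n1⇒n13 (fail-walked)
[41] read 'd'  n13⇒n14
[42] read 'd'  n14⇒n15  ** P3@[40:42]
[43] read 'c'  n15⇒n1 (fail-walked)
[44] read 'd'  n1⇒n2
[45] read 'b'  n2⇒n3
[46] read 'c'  n3⇒n4  ** P0@[43:46]
[47] read 'a'  n4⇒n5 (fail-walked)
[48] read 'c'  n5⇒n6
[49] read 'd'  n6⇒n2 (fail-walked)
[50] read 'a'  n2⇒n10
[51] read 'a'  n10⇒n11
[52] read 'a'  n11⇒n12  ** P2@[48:52]
[53] read 'e'  n12⇒n13 (fail-walked)
[54] read 'd'  n13⇒n14
[55] read 'd'  n14⇒n15  ** P3@[53:55]
[56] read 'c'  n15⇒n1 (fail-walked)
[57] read 'd'  n1⇒n2
[58] read 'a'  n2⇒n10
[59] read 'a'  n10⇒n11
[60] read 'a'  n11⇒n12  ** P2@[56:60]
[61] read 'e'  n12⇒n13 (fail-walked)
[62] read 'd'  n13⇒n14
[63] read 'c'  n14⇒n1 (fail-walked)
[64] read 'a'  n1⇒n5 (fail-walked)
[65] read 'e'  n5⇒n13 (fail-walked)
[66] read 'a'  n13⇒n5 (fail-walked)
[67] read 'e'  n5⇒n13 (fail-walked)
[68] read 'a'  n13⇒n5 (fail-walked)
[69] read 'b'  n5⇒n0 (fail-walked)
[70] read 'a'  n0⇒n5
[71] read 'e'  n5⇒n13 (fail-walked)
[72] read 'a'  n13⇒n5 (fail-walked)
[73] read 'e'  n5⇒n13 (fail-walked)
[74] read 'd'  n13⇒n14
[75] read 'd'  n14⇒n15  ** P3@[73:75]
[76] read 'c'  n15⇒n1 (fail-walked)
[77] read 'c'  n1⇒n1 (fail-walked)
[78] read 'd'  n1⇒n2
[79] read 'b'  n2⇒n3

Result: [[11,0],[16,1],[16,3],[22,2],[32,1],[32,3],[38,0],[42,3],[46,0],[52,2],[55,3],[60,2],[75,3]]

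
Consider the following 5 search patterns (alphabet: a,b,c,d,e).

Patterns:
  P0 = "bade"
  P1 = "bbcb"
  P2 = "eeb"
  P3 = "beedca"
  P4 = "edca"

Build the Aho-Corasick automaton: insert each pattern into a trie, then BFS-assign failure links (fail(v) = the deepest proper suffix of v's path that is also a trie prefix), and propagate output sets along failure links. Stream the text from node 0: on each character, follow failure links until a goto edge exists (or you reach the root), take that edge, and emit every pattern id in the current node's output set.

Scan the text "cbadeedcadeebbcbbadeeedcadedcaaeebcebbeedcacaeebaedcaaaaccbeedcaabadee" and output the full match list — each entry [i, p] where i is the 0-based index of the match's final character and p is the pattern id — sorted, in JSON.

Build:
Trie (insert patterns):
  0='ε' goto b→1 e→8
  1='b' goto a→2 b→5 e→11
  2='ba' goto d→3
  3='bad' goto e→4
  4='bade' goto ·  ←P0
  5='bb' goto c→6
  6='bbc' goto b→7
  7='bbcb' goto ·  ←P1
  8='e' goto d→16 e→9
  9='ee' goto b→10
  10='eeb' goto ·  ←P2
  11='be' goto e→12
  12='bee' goto d→13
  13='beed' goto c→14
  14='beedc' goto a→15
  15='beedca' goto ·  ←P3
  16='ed' goto c→17
  17='edc' goto a→18
  18='edca' goto ·  ←P4

BFS fail/out derivation:
  fail(1) 'b': from fail(0)=0 chase 'b': 0 ⇒ 0;  out=∅∪out(0)=∅
  fail(8) 'e': from fail(0)=0 chase 'e': 0 ⇒ 0;  out=∅∪out(0)=∅
  fail(2) 'ba': from fail(1)=0 chase 'a': 0 ⇒ 0;  out=∅∪out(0)=∅
  fail(5) 'bb': from fail(1)=0 chase 'b': 0 ⇒ 1;  out=∅∪out(1)=∅
  fail(9) 'ee': from fail(8)=0 chase 'e': 0 ⇒ 8;  out=∅∪out(8)=∅
  fail(11) 'be': from fail(1)=0 chase 'e': 0 ⇒ 8;  out=∅∪out(8)=∅
  fail(16) 'ed': from fail(8)=0 chase 'd': 0 ⇒ 0;  out=∅∪out(0)=∅
  fail(3) 'bad': from fail(2)=0 chase 'd': 0 ⇒ 0;  out=∅∪out(0)=∅
  fail(6) 'bbc': from fail(5)=1 chase 'c': 1→0 ⇒ 0;  out=∅∪out(0)=∅
  fail(10) 'eeb': from fail(9)=8 chase 'b': 8→0 ⇒ 1;  out={2}∪out(1)={2}
  fail(12) 'bee': from fail(11)=8 chase 'e': 8 ⇒ 9;  out=∅∪out(9)=∅
  fail(17) 'edc': from fail(16)=0 chase 'c': 0 ⇒ 0;  out=∅∪out(0)=∅
  fail(4) 'bade': from fail(3)=0 chase 'e': 0 ⇒ 8;  out={0}∪out(8)={0}
  fail(7) 'bbcb': from fail(6)=0 chase 'b': 0 ⇒ 1;  out={1}∪out(1)={1}
  fail(13) 'beed': from fail(12)=9 chase 'd': 9→8 ⇒ 16;  out=∅∪out(16)=∅
  fail(18) 'edca': from fail(17)=0 chase 'a': 0 ⇒ 0;  out={4}∪out(0)={4}
  fail(14) 'beedc': from fail(13)=16 chase 'c': 16 ⇒ 17;  out=∅∪out(17)=∅
  fail(15) 'beedca': from fail(14)=17 chase 'a': 17 ⇒ 18;  out={3}∪out(18)={3,4}

Run:
[0] read 'c'  n0⇒n0
[1] read 'b'  n0⇒n1
[2] read 'a'  n1⇒n2
[3] read 'd'  n2⇒n3
[4] read 'e'  n3⇒n4  → match P0@[1:4]
[5] read 'e'  n4⇒n9 ·f
[6] read 'd'  n9⇒n16 ·f
[7] read 'c'  n16⇒n17
[8] read 'a'  n17⇒n18  → match P4@[5:8]
[9] read 'd'  n18⇒n0 ·f
[10] read 'e'  n0⇒n8
[11] read 'e'  n8⇒n9
[12] read 'b'  n9⇒n10  → match P2@[10:12]
[13] read 'b'  n10⇒n5 ·f
[14] read 'c'  n5⇒n6
[15] read 'b'  n6⇒n7  → match P1@[12:15]
[16] read 'b'  n7⇒n5 ·f
[17] read 'a'  n5⇒n2 ·f
[18] read 'd'  n2⇒n3
[19] read 'e'  n3⇒n4  → match P0@[16:19]
[20] read 'e'  n4⇒n9 ·f
[21] read 'e'  n9⇒n9 ·f
[22] read 'd'  n9⇒n16 ·f
[23] read 'c'  n16⇒n17
[24] read 'a'  n17⇒n18  → match P4@[21:24]
[25] read 'd'  n18⇒n0 ·f
[26] read 'e'  n0⇒n8
[27] read 'd'  n8⇒n16
[28] read 'c'  n16⇒n17
[29] read 'a'  n17⇒n18  → match P4@[26:29]
[30] read 'a'  n18⇒n0 ·f
[31] read 'e'  n0⇒n8
[32] read 'e'  n8⇒n9
[33] read 'b'  n9⇒n10  → match P2@[31:33]
[34] read 'c'  n10⇒n0 ·f
[35] read 'e'  n0⇒n8
[36] read 'b'  n8⇒n1 ·f
[37] read 'b'  n1⇒n5
[38] read 'e'  n5⇒n11 ·f
[39] read 'e'  n11⇒n12
[40] read 'd'  n12⇒n13
[41] read 'c'  n13⇒n14
[42] read 'a'  n14⇒n15  → match P3@[37:42],P4@[39:42]
[43] read 'c'  n15⇒n0 ·f
[44] read 'a'  n0⇒n0
[45] read 'e'  n0⇒n8
[46] read 'e'  n8⇒n9
[47] read 'b'  n9⇒n10  → match P2@[45:47]
[48] read 'a'  n10⇒n2 ·f
[49] read 'e'  n2⇒n8 ·f
[50] read 'd'  n8⇒n16
[51] read 'c'  n16⇒n17
[52] read 'a'  n17⇒n18  → match P4@[49:52]
[53] read 'a'  n18⇒n0 ·f
[54] read 'a'  n0⇒n0
[55] read 'a'  n0⇒n0
[56] read 'c'  n0⇒n0
[57] read 'c'  n0⇒n0
[58] read 'b'  n0⇒n1
[59] read 'e'  n1⇒n11
[60] read 'e'  n11⇒n12
[61] read 'd'  n12⇒n13
[62] read 'c'  n13⇒n14
[63] read 'a'  n14⇒n15  → match P3@[58:63],P4@[60:63]
[64] read 'a'  n15⇒n0 ·f
[65] read 'b'  n0⇒n1
[66] read 'a'  n1⇒n2
[67] read 'd'  n2⇒n3
[68] read 'e'  n3⇒n4  → match P0@[65:68]
[69] read 'e'  n4⇒n9 ·f

All matches (sorted): [[4,0],[8,4],[12,2],[15,1],[19,0],[24,4],[29,4],[33,2],[42,3],[42,4],[47,2],[52,4],[63,3],[63,4],[68,0]]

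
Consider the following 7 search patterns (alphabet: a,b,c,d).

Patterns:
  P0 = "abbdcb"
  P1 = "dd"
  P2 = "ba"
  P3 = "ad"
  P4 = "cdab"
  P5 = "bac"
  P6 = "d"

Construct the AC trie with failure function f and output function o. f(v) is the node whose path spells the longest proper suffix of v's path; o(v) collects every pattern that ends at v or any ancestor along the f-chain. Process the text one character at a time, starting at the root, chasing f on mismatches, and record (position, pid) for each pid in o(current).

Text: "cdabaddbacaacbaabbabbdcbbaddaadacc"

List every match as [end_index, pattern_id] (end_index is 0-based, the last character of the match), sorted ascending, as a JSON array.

Construct AC machine:
Trie (insert patterns):
  n0 'ε': a→1 b→9 c→12 d→7
  n1 'a': b→2 d→11
  n2 'ab': b→3
  n3 'abb': d→4
  n4 'abbd': c→5
  n5 'abbdc': b→6
  n6 'abbdcb': ·  [P0 ends]
  n7 'd': d→8  [P6 ends]
  n8 'dd': ·  [P1 ends]
  n9 'b': a→10
  n10 'ba': c→16  [P2 ends]
  n11 'ad': ·  [P3 ends]
  n12 'c': d→13
  n13 'cd': a→14
  n14 'cda': b→15
  n15 'cdab': ·  [P4 ends]
  n16 'bac': ·  [P5 ends]

Failure links (BFS by depth):
  n1('a'): parent n0 fail=0; on 'a' 0 → fail=0;  out ∅∪∅=∅
  n7('d'): parent n0 fail=0; on 'd' 0 → fail=0;  out {6}∪∅={6}
  n9('b'): parent n0 fail=0; on 'b' 0 → fail=0;  out ∅∪∅=∅
  n12('c'): parent n0 fail=0; on 'c' 0 → fail=0;  out ∅∪∅=∅
  n2('ab'): parent n1 fail=0; on 'b' 0 → fail=9;  out ∅∪∅=∅
  n8('dd'): parent n7 fail=0; on 'd' 0 → fail=7;  out {1}∪{6}={1,6}
  n10('ba'): parent n9 fail=0; on 'a' 0 → fail=1;  out {2}∪∅={2}
  n11('ad'): parent n1 fail=0; on 'd' 0 → fail=7;  out {3}∪{6}={3,6}
  n13('cd'): parent n12 fail=0; on 'd' 0 → fail=7;  out ∅∪{6}={6}
  n3('abb'): parent n2 fail=9; on 'b' 9→0 → fail=9;  out ∅∪∅=∅
  n14('cda'): parent n13 fail=7; on 'a' 7→0 → fail=1;  out ∅∪∅=∅
  n16('bac'): parent n10 fail=1; on 'c' 1→0 → fail=12;  out {5}∪∅={5}
  n4('abbd'): parent n3 fail=9; on 'd' 9→0 → fail=7;  out ∅∪{6}={6}
  n15('cdab'): parent n14 fail=1; on 'b' 1 → fail=2;  out {4}∪∅={4}
  n5('abbdc'): parent n4 fail=7; on 'c' 7→0 → fail=12;  out ∅∪∅=∅
  n6('abbdcb'): parent n5 fail=12; on 'b' 12→0 → fail=9;  out {0}∪∅={0}

Scan:
pos 0 'c': at 12
pos 1 'd': at 13  → match P6@[1:1]
pos 2 'a': at 14
pos 3 'b': at 15  → match P4@[0:3]
pos 4 'a': at 10 (via fail)  → match P2@[3:4]
pos 5 'd': at 11 (via fail)  → match P3@[4:5],P6@[5:5]
pos 6 'd': at 8 (via fail)  → match P1@[5:6],P6@[6:6]
pos 7 'b': at 9 (via fail)
pos 8 'a': at 10  → match P2@[7:8]
pos 9 'c': at 16  → match P5@[7:9]
pos 10 'a': at 1 (via fail)
pos 11 'a': at 1 (via fail)
pos 12 'c': at 12 (via fail)
pos 13 'b': at 9 (via fail)
pos 14 'a': at 10  → match P2@[13:14]
pos 15 'a': at 1 (via fail)
pos 16 'b': at 2
pos 17 'b': at 3
pos 18 'a': at 10 (via fail)  → match P2@[17:18]
pos 19 'b': at 2 (via fail)
pos 20 'b': at 3
pos 21 'd': at 4  → match P6@[21:21]
pos 22 'c': at 5
pos 23 'b': at 6  → match P0@[18:23]
pos 24 'b': at 9 (via fail)
pos 25 'a': at 10  → match P2@[24:25]
pos 26 'd': at 11 (via fail)  → match P3@[25:26],P6@[26:26]
pos 27 'd': at 8 (via fail)  → match P1@[26:27],P6@[27:27]
pos 28 'a': at 1 (via fail)
pos 29 'a': at 1 (via fail)
pos 30 'd': at 11  → match P3@[29:30],P6@[30:30]
pos 31 'a': at 1 (via fail)
pos 32 'c': at 12 (via fail)
pos 33 'c': at 12 (via fail)

Matches: [[1,6],[3,4],[4,2],[5,3],[5,6],[6,1],[6,6],[8,2],[9,5],[14,2],[18,2],[21,6],[23,0],[25,2],[26,3],[26,6],[27,1],[27,6],[30,3],[30,6]]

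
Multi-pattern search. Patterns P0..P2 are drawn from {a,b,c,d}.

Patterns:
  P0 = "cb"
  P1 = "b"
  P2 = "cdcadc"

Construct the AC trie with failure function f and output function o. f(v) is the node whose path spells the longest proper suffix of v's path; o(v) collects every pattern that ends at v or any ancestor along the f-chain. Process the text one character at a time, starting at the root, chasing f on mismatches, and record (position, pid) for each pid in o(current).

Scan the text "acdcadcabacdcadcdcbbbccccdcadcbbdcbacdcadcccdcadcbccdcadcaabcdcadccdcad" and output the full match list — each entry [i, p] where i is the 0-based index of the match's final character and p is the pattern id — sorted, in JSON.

Construct AC machine:
Trie nodes:
  0='ε' goto b→3 c→1
  1='c' goto b→2 d→4
  2='cb' goto ·  ←P0
  3='b' goto ·  ←P1
  4='cd' goto c→5
  5='cdc' goto a→6
  6='cdca' goto d→7
  7='cdcad' goto c→8
  8='cdcadc' goto ·  ←P2

BFS fail/out derivation:
  n1('c'): parent n0 fail=0; on 'c' 0 → fail=0;  out ∅∪∅=∅
  n3('b'): parent n0 fail=0; on 'b' 0 → fail=0;  out {1}∪∅={1}
  n2('cb'): parent n1 fail=0; on 'b' 0 → fail=3;  out {0}∪{1}={0,1}
  n4('cd'): parent n1 fail=0; on 'd' 0 → fail=0;  out ∅∪∅=∅
  n5('cdc'): parent n4 fail=0; on 'c' 0 → fail=1;  out ∅∪∅=∅
  n6('cdca'): parent n5 fail=1; on 'a' 1→0 → fail=0;  out ∅∪∅=∅
  n7('cdcad'): parent n6 fail=0; on 'd' 0 → fail=0;  out ∅∪∅=∅
  n8('cdcadc'): parent n7 fail=0; on 'c' 0 → fail=1;  out {2}∪∅={2}

Run:
[0] read 'a'  n0⇒n0
[1] read 'c'  n0⇒n1
[2] read 'd'  n1⇒n4
[3] read 'c'  n4⇒n5
[4] read 'a'  n5⇒n6
[5] read 'd'  n6⇒n7
[6] read 'c'  n7⇒n8  ** P2@[1:6]
[7] read 'a'  n8⇒n0 ·f
[8] read 'b'  n0⇒n3  ** P1@[8:8]
[9] read 'a'  n3⇒n0 ·f
[10] read 'c'  n0⇒n1
[11] read 'd'  n1⇒n4
[12] read 'c'  n4⇒n5
[13] read 'a'  n5⇒n6
[14] read 'd'  n6⇒n7
[15] read 'c'  n7⇒n8  ** P2@[10:15]
[16] read 'd'  n8⇒n4 ·f
[17] read 'c'  n4⇒n5
[18] read 'b'  n5⇒n2 ·f  ** P0@[17:18],P1@[18:18]
[19] read 'b'  n2⇒n3 ·f  ** P1@[19:19]
[20] read 'b'  n3⇒n3 ·f  ** P1@[20:20]
[21] read 'c'  n3⇒n1 ·f
[22] read 'c'  n1⇒n1 ·f
[23] read 'c'  n1⇒n1 ·f
[24] read 'c'  n1⇒n1 ·f
[25] read 'd'  n1⇒n4
[26] read 'c'  n4⇒n5
[27] read 'a'  n5⇒n6
[28] read 'd'  n6⇒n7
[29] read 'c'  n7⇒n8  ** P2@[24:29]
[30] read 'b'  n8⇒n2 ·f  ** P0@[29:30],P1@[30:30]
[31] read 'b'  n2⇒n3 ·f  ** P1@[31:31]
[32] read 'd'  n3⇒n0 ·f
[33] read 'c'  n0⇒n1
[34] read 'b'  n1⇒n2  ** P0@[33:34],P1@[34:34]
[35] read 'a'  n2⇒n0 ·f
[36] read 'c'  n0⇒n1
[37] read 'd'  n1⇒n4
[38] read 'c'  n4⇒n5
[39] read 'a'  n5⇒n6
[40] read 'd'  n6⇒n7
[41] read 'c'  n7⇒n8  ** P2@[36:41]
[42] read 'c'  n8⇒n1 ·f
[43] read 'c'  n1⇒n1 ·f
[44] read 'd'  n1⇒n4
[45] read 'c'  n4⇒n5
[46] read 'a'  n5⇒n6
[47] read 'd'  n6⇒n7
[48] read 'c'  n7⇒n8  ** P2@[43:48]
[49] read 'b'  n8⇒n2 ·f  ** P0@[48:49],P1@[49:49]
[50] read 'c'  n2⇒n1 ·f
[51] read 'c'  n1⇒n1 ·f
[52] read 'd'  n1⇒n4
[53] read 'c'  n4⇒n5
[54] read 'a'  n5⇒n6
[55] read 'd'  n6⇒n7
[56] read 'c'  n7⇒n8  ** P2@[51:56]
[57] read 'a'  n8⇒n0 ·f
[58] read 'a'  n0⇒n0
[59] read 'b'  n0⇒n3  ** P1@[59:59]
[60] read 'c'  n3⇒n1 ·f
[61] read 'd'  n1⇒n4
[62] read 'c'  n4⇒n5
[63] read 'a'  n5⇒n6
[64] read 'd'  n6⇒n7
[65] read 'c'  n7⇒n8  ** P2@[60:65]
[66] read 'c'  n8⇒n1 ·f
[67] read 'd'  n1⇒n4
[68] read 'c'  n4⇒n5
[69] read 'a'  n5⇒n6
[70] read 'd'  n6⇒n7

Result: [[6,2],[8,1],[15,2],[18,0],[18,1],[19,1],[20,1],[29,2],[30,0],[30,1],[31,1],[34,0],[34,1],[41,2],[48,2],[49,0],[49,1],[56,2],[59,1],[65,2]]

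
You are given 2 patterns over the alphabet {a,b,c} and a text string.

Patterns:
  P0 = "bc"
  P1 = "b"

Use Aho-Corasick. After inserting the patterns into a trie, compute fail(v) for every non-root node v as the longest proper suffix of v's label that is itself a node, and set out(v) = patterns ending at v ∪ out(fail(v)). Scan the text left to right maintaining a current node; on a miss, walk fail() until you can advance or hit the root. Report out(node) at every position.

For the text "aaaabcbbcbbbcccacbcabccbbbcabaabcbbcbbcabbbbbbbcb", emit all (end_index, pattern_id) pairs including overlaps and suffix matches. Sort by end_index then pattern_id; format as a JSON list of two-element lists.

Build automaton:
Trie (insert patterns):
  n0 'ε': b→1
  n1 'b': c→2  ←P1
  n2 'bc': ·  ←P0

Failure links (BFS by depth):
  n1('b'): parent n0 fail=0; on 'b' 0 → fail=0;  out {1}∪∅={1}
  n2('bc'): parent n1 fail=0; on 'c' 0 → fail=0;  out {0}∪∅={0}

Run:
[0] read 'a'  n0⇒n0
[1] read 'a'  n0⇒n0
[2] read 'a'  n0⇒n0
[3] read 'a'  n0⇒n0
[4] read 'b'  n0⇒n1  ** P1@[4:4]
[5] read 'c'  n1⇒n2  ** P0@[4:5]
[6] read 'b'  n2⇒n1 ·f  ** P1@[6:6]
[7] read 'b'  n1⇒n1 ·f  ** P1@[7:7]
[8] read 'c'  n1⇒n2  ** P0@[7:8]
[9] read 'b'  n2⇒n1 ·f  ** P1@[9:9]
[10] read 'b'  n1⇒n1 ·f  ** P1@[10:10]
[11] read 'b'  n1⇒n1 ·f  ** P1@[11:11]
[12] read 'c'  n1⇒n2  ** P0@[11:12]
[13] read 'c'  n2⇒n0 ·f
[14] read 'c'  n0⇒n0
[15] read 'a'  n0⇒n0
[16] read 'c'  n0⇒n0
[17] read 'b'  n0⇒n1  ** P1@[17:17]
[18] read 'c'  n1⇒n2  ** P0@[17:18]
[19] read 'a'  n2⇒n0 ·f
[20] read 'b'  n0⇒n1  ** P1@[20:20]
[21] read 'c'  n1⇒n2  ** P0@[20:21]
[22] read 'c'  n2⇒n0 ·f
[23] read 'b'  n0⇒n1  ** P1@[23:23]
[24] read 'b'  n1⇒n1 ·f  ** P1@[24:24]
[25] read 'b'  n1⇒n1 ·f  ** P1@[25:25]
[26] read 'c'  n1⇒n2  ** P0@[25:26]
[27] read 'a'  n2⇒n0 ·f
[28] read 'b'  n0⇒n1  ** P1@[28:28]
[29] read 'a'  n1⇒n0 ·f
[30] read 'a'  n0⇒n0
[31] read 'b'  n0⇒n1  ** P1@[31:31]
[32] read 'c'  n1⇒n2  ** P0@[31:32]
[33] read 'b'  n2⇒n1 ·f  ** P1@[33:33]
[34] read 'b'  n1⇒n1 ·f  ** P1@[34:34]
[35] read 'c'  n1⇒n2  ** P0@[34:35]
[36] read 'b'  n2⇒n1 ·f  ** P1@[36:36]
[37] read 'b'  n1⇒n1 ·f  ** P1@[37:37]
[38] read 'c'  n1⇒n2  ** P0@[37:38]
[39] read 'a'  n2⇒n0 ·f
[40] read 'b'  n0⇒n1  ** P1@[40:40]
[41] read 'b'  n1⇒n1 ·f  ** P1@[41:41]
[42] read 'b'  n1⇒n1 ·f  ** P1@[42:42]
[43] read 'b'  n1⇒n1 ·f  ** P1@[43:43]
[44] read 'b'  n1⇒n1 ·f  ** P1@[44:44]
[45] read 'b'  n1⇒n1 ·f  ** P1@[45:45]
[46] read 'b'  n1⇒n1 ·f  ** P1@[46:46]
[47] read 'c'  n1⇒n2  ** P0@[46:47]
[48] read 'b'  n2⇒n1 ·f  ** P1@[48:48]

Result: [[4,1],[5,0],[6,1],[7,1],[8,0],[9,1],[10,1],[11,1],[12,0],[17,1],[18,0],[20,1],[21,0],[23,1],[24,1],[25,1],[26,0],[28,1],[31,1],[32,0],[33,1],[34,1],[35,0],[36,1],[37,1],[38,0],[40,1],[41,1],[42,1],[43,1],[44,1],[45,1],[46,1],[47,0],[48,1]]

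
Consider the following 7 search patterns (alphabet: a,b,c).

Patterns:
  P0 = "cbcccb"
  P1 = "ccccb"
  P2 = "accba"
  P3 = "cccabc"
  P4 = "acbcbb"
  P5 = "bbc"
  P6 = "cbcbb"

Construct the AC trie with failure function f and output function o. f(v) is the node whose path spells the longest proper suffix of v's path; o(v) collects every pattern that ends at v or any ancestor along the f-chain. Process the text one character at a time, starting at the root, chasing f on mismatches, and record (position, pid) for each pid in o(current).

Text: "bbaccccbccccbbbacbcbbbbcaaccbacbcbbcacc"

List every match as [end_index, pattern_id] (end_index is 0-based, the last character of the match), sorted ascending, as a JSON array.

Build:
Trie (insert patterns):
  0='ε' goto a→11 b→23 c→1
  1='c' goto b→2 c→7
  2='cb' goto c→3
  3='cbc' goto b→26 c→4
  4='cbcc' goto c→5
  5='cbccc' goto b→6
  6='cbcccb' goto ·  [P0 ends]
  7='cc' goto c→8
  8='ccc' goto a→16 c→9
  9='cccc' goto b→10
  10='ccccb' goto ·  [P1 ends]
  11='a' goto c→12
  12='ac' goto b→19 c→13
  13='acc' goto b→14
  14='accb' goto a→15
  15='accba' goto ·  [P2 ends]
  16='ccca' goto b→17
  17='cccab' goto c→18
  18='cccabc' goto ·  [P3 ends]
  19='acb' goto c→20
  20='acbc' goto b→21
  21='acbcb' goto b→22
  22='acbcbb' goto ·  [P4 ends]
  23='b' goto b→24
  24='bb' goto c→25
  25='bbc' goto ·  [P5 ends]
  26='cbcb' goto b→27
  27='cbcbb' goto ·  [P6 ends]

Failure links (BFS by depth):
  fail(1) 'c': from fail(0)=0 chase 'c': 0 ⇒ 0;  out=∅∪out(0)=∅
  fail(11) 'a': from fail(0)=0 chase 'a': 0 ⇒ 0;  out=∅∪out(0)=∅
  fail(23) 'b': from fail(0)=0 chase 'b': 0 ⇒ 0;  out=∅∪out(0)=∅
  fail(2) 'cb': from fail(1)=0 chase 'b': 0 ⇒ 23;  out=∅∪out(23)=∅
  fail(7) 'cc': from fail(1)=0 chase 'c': 0 ⇒ 1;  out=∅∪out(1)=∅
  fail(12) 'ac': from fail(11)=0 chase 'c': 0 ⇒ 1;  out=∅∪out(1)=∅
  fail(24) 'bb': from fail(23)=0 chase 'b': 0 ⇒ 23;  out=∅∪out(23)=∅
  fail(3) 'cbc': from fail(2)=23 chase 'c': 23→0 ⇒ 1;  out=∅∪out(1)=∅
  fail(8) 'ccc': from fail(7)=1 chase 'c': 1 ⇒ 7;  out=∅∪out(7)=∅
  fail(13) 'acc': from fail(12)=1 chase 'c': 1 ⇒ 7;  out=∅∪out(7)=∅
  fail(19) 'acb': from fail(12)=1 chase 'b': 1 ⇒ 2;  out=∅∪out(2)=∅
  fail(25) 'bbc': from fail(24)=23 chase 'c': 23→0 ⇒ 1;  out={5}∪out(1)={5}
  fail(4) 'cbcc': from fail(3)=1 chase 'c': 1 ⇒ 7;  out=∅∪out(7)=∅
  fail(9) 'cccc': from fail(8)=7 chase 'c': 7 ⇒ 8;  out=∅∪out(8)=∅
  fail(14) 'accb': from fail(13)=7 chase 'b': 7→1 ⇒ 2;  out=∅∪out(2)=∅
  fail(16) 'ccca': from fail(8)=7 chase 'a': 7→1→0 ⇒ 11;  out=∅∪out(11)=∅
  fail(20) 'acbc': from fail(19)=2 chase 'c': 2 ⇒ 3;  out=∅∪out(3)=∅
  fail(26) 'cbcb': from fail(3)=1 chase 'b': 1 ⇒ 2;  out=∅∪out(2)=∅
  fail(5) 'cbccc': from fail(4)=7 chase 'c': 7 ⇒ 8;  out=∅∪out(8)=∅
  fail(10) 'ccccb': from fail(9)=8 chase 'b': 8→7→1 ⇒ 2;  out={1}∪out(2)={1}
  fail(15) 'accba': from fail(14)=2 chase 'a': 2→23→0 ⇒ 11;  out={2}∪out(11)={2}
  fail(17) 'cccab': from fail(16)=11 chase 'b': 11→0 ⇒ 23;  out=∅∪out(23)=∅
  fail(21) 'acbcb': from fail(20)=3 chase 'b': 3 ⇒ 26;  out=∅∪out(26)=∅
  fail(27) 'cbcbb': from fail(26)=2 chase 'b': 2→23 ⇒ 24;  out={6}∪out(24)={6}
  fail(6) 'cbcccb': from fail(5)=8 chase 'b': 8→7→1 ⇒ 2;  out={0}∪out(2)={0}
  fail(18) 'cccabc': from fail(17)=23 chase 'c': 23→0 ⇒ 1;  out={3}∪out(1)={3}
  fail(22) 'acbcbb': from fail(21)=26 chase 'b': 26 ⇒ 27;  out={4}∪out(27)={4,6}

Scan:
i=0 'b': node 0→23
i=1 'b': node 23→24
i=2 'a': node 24→11 ·f
i=3 'c': node 11→12
i=4 'c': node 12→13
i=5 'c': node 13→8 ·f
i=6 'c': node 8→9
i=7 'b': node 9→10  ** P1@[3:7]
i=8 'c': node 10→3 ·f
i=9 'c': node 3→4
i=10 'c': node 4→5
i=11 'c': node 5→9 ·f
i=12 'b': node 9→10  ** P1@[8:12]
i=13 'b': node 10→24 ·f
i=14 'b': node 24→24 ·f
i=15 'a': node 24→11 ·f
i=16 'c': node 11→12
i=17 'b': node 12→19
i=18 'c': node 19→20
i=19 'b': node 20→21
i=20 'b': node 21→22  ** P4@[15:20],P6@[16:20]
i=21 'b': node 22→24 ·f
i=22 'b': node 24→24 ·f
i=23 'c': node 24→25  ** P5@[21:23]
i=24 'a': node 25→11 ·f
i=25 'a': node 11→11 ·f
i=26 'c': node 11→12
i=27 'c': node 12→13
i=28 'b': node 13→14
i=29 'a': node 14→15  ** P2@[25:29]
i=30 'c': node 15→12 ·f
i=31 'b': node 12→19
i=32 'c': node 19→20
i=33 'b': node 20→21
i=34 'b': node 21→22  ** P4@[29:34],P6@[30:34]
i=35 'c': node 22→25 ·f  ** P5@[33:35]
i=36 'a': node 25→11 ·f
i=37 'c': node 11→12
i=38 'c': node 12→13

All matches (sorted): [[7,1],[12,1],[20,4],[20,6],[23,5],[29,2],[34,4],[34,6],[35,5]]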